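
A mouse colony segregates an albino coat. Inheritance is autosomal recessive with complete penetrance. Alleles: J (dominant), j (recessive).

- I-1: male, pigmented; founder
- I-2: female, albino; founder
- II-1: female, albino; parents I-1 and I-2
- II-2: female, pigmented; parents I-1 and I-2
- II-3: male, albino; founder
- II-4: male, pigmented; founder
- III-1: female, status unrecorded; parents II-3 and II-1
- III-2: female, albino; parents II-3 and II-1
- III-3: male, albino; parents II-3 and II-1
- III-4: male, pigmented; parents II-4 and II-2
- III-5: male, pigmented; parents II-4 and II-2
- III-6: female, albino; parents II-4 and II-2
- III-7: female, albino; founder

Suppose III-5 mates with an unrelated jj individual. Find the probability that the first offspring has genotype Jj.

II-4 is pigmented so carries J and passed j to III-6 (jj), so II-4 is Jj.
II-2 is pigmented so carries J and received j from I-2 (jj), so II-2 is Jj.
III-5 is a pigmented offspring of II-4 (Jj) × II-2 (Jj), whose cross gives 1/4 JJ : 1/2 Jj : 1/4 jj; conditioning on being pigmented, III-5 is JJ with probability 1/3, Jj with probability 2/3.
Summing over parental genotype combinations, P(offspring has genotype Jj) = 1/3·1 + 2/3·1/2 = 2/3.

2/3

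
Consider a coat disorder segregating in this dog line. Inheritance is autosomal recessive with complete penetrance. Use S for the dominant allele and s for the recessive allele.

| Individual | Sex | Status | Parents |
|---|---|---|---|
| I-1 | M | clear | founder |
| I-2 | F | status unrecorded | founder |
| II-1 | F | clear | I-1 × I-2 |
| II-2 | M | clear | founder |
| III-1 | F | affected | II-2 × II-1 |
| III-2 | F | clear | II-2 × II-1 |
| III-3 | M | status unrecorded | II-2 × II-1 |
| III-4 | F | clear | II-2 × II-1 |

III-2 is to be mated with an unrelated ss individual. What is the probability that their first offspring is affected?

II-2 is clear so carries S and passed s to III-1 (ss), so II-2 is Ss.
II-1 is clear so carries S and passed s to III-1 (ss), so II-1 is Ss.
III-2 is a clear offspring of II-2 (Ss) × II-1 (Ss), whose cross gives 1/4 SS : 1/2 Ss : 1/4 ss; conditioning on being clear, III-2 is SS with probability 1/3, Ss with probability 2/3.
Summing over parental genotype combinations, P(offspring is affected) = 2/3·1/2 = 1/3.

1/3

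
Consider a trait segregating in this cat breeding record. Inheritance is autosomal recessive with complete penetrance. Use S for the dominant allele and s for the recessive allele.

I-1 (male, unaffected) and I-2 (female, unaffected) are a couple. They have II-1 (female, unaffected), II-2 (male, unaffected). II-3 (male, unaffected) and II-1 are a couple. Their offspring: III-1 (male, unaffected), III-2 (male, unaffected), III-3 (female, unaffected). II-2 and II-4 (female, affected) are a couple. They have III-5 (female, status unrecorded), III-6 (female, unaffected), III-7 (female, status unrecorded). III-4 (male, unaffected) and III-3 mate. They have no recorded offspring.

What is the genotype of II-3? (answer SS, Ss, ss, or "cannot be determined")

cannot be determined

II-3's phenotype allows SS or Ss, and no parent or child forces a single allele at both positions; consistent genotype assignments exist with II-3 as SS or Ss.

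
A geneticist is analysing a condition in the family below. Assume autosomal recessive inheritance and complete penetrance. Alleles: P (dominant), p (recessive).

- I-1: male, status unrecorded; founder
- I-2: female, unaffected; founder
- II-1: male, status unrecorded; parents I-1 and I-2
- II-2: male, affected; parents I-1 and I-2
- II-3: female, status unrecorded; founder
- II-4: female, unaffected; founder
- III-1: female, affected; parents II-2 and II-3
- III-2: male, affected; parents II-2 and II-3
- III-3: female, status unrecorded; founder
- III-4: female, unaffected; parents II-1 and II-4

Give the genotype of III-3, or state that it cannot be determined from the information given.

cannot be determined

III-3's phenotype is unrecorded, and no parent or child forces a single allele at both positions; consistent genotype assignments exist with III-3 as PP or Pp or pp.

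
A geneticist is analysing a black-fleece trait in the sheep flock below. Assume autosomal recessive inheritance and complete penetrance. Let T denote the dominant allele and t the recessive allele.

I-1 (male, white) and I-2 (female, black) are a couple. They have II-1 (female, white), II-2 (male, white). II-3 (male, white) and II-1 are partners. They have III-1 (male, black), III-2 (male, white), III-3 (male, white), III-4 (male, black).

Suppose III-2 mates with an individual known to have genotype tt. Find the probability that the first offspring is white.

II-3 is white so carries T and passed t to III-1 (tt), so II-3 is Tt.
II-1 is white so carries T and received t from I-2 (tt), so II-1 is Tt.
III-2 is a white offspring of II-3 (Tt) × II-1 (Tt), whose cross gives 1/4 TT : 1/2 Tt : 1/4 tt; conditioning on being white, III-2 is TT with probability 1/3, Tt with probability 2/3.
Summing over parental genotype combinations, P(offspring is white) = 1/3·1 + 2/3·1/2 = 2/3.

2/3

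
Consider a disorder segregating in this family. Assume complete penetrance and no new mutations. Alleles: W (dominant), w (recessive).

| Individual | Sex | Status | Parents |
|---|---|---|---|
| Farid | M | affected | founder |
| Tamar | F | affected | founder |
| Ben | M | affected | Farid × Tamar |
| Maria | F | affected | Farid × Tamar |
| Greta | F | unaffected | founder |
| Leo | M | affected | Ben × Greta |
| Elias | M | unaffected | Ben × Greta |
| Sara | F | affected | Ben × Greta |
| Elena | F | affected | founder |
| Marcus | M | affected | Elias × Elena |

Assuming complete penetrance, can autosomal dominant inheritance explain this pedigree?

A consistent assignment under autosomal dominant exists: Farid WW, Tamar Ww, Ben Ww, Maria WW, Greta ww, Leo Ww, Elias ww, Sara Ww, Elena WW, Marcus Ww.
In this assignment every recorded phenotype matches its genotype and every non-founder's genotype is obtainable from its parents' genotypes, so the pedigree is consistent.

Yes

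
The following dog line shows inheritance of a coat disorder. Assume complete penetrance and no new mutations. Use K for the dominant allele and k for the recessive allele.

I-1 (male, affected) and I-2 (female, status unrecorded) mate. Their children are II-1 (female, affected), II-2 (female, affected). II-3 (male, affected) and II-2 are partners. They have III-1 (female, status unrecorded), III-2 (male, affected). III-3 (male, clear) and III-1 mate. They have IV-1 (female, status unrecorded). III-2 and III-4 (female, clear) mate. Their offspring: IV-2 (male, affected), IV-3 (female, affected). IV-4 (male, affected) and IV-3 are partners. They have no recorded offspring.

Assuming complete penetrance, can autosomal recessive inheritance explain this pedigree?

A consistent assignment under autosomal recessive exists: I-1 kk, I-2 Kk, II-1 kk, II-2 kk, II-3 kk, III-1 kk, III-2 kk, III-3 KK, III-4 Kk, IV-1 Kk, IV-2 kk, IV-3 kk, IV-4 kk.
In this assignment every recorded phenotype matches its genotype and every non-founder's genotype is obtainable from its parents' genotypes, so the pedigree is consistent.

Yes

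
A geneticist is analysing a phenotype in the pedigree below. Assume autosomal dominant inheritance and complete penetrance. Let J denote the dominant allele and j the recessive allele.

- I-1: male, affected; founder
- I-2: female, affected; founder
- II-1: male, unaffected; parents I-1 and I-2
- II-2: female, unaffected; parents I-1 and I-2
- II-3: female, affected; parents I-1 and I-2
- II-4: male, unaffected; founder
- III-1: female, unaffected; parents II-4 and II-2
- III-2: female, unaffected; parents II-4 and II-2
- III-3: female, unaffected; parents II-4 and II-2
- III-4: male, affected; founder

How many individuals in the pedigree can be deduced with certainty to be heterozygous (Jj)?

Obligate heterozygotes: I-1 is affected so carries J and passed j to II-1 (jj), so I-1 is Jj; I-2 is affected so carries J and passed j to II-1 (jj), so I-2 is Jj.
Every other individual is either homozygous by phenotype or has at least one consistent homozygous assignment, so the count is 2.

2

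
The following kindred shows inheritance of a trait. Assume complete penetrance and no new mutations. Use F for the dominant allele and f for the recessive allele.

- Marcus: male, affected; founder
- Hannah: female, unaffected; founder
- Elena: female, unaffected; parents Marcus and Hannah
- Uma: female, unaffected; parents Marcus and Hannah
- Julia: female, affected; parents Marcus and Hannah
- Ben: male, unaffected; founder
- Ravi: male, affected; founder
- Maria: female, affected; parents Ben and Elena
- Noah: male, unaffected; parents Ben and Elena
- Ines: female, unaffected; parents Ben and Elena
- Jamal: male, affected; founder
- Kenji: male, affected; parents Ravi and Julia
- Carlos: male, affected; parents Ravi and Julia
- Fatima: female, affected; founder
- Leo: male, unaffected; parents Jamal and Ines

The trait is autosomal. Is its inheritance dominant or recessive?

recessive

Ben and Elena are both unaffected yet have an affected child Maria. Under dominance, an affected child requires at least one affected parent, so the trait cannot be dominant.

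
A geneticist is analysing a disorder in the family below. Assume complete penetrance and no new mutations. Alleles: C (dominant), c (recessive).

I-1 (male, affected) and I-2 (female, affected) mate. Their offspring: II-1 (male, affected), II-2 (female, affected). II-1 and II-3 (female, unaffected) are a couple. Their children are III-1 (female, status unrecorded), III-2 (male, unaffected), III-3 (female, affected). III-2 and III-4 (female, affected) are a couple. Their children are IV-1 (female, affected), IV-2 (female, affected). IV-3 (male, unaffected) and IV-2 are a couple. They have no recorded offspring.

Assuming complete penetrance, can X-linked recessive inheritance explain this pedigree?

Under X-linked recessive, IV-1 (affected, female) cannot arise from III-2 (unaffected) × III-4 (affected).

No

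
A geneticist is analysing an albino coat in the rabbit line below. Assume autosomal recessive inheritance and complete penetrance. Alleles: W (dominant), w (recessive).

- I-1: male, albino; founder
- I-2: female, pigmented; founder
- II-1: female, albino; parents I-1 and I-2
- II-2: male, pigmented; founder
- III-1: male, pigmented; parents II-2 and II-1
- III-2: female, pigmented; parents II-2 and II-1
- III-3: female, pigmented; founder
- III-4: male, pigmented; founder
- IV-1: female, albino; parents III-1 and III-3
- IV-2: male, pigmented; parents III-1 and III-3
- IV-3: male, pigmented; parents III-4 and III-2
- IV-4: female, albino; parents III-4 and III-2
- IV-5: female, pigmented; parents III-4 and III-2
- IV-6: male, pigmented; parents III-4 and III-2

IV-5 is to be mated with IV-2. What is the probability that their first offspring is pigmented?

III-4 is pigmented so carries W and passed w to IV-4 (ww), so III-4 is Ww.
III-2 is pigmented so carries W and received w from II-1 (ww), so III-2 is Ww.
IV-5 is a pigmented offspring of III-4 (Ww) × III-2 (Ww), whose cross gives 1/4 WW : 1/2 Ww : 1/4 ww; conditioning on being pigmented, IV-5 is WW with probability 1/3, Ww with probability 2/3.
III-1 is pigmented so carries W and received w from II-1 (ww), so III-1 is Ww.
III-3 is pigmented so carries W and passed w to IV-1 (ww), so III-3 is Ww.
IV-2 is a pigmented offspring of III-1 (Ww) × III-3 (Ww), whose cross gives 1/4 WW : 1/2 Ww : 1/4 ww; conditioning on being pigmented, IV-2 is WW with probability 1/3, Ww with probability 2/3.
Summing over parental genotype combinations, P(offspring is pigmented) = 1/9·1 + 2/9·1 + 2/9·1 + 4/9·3/4 = 8/9.

8/9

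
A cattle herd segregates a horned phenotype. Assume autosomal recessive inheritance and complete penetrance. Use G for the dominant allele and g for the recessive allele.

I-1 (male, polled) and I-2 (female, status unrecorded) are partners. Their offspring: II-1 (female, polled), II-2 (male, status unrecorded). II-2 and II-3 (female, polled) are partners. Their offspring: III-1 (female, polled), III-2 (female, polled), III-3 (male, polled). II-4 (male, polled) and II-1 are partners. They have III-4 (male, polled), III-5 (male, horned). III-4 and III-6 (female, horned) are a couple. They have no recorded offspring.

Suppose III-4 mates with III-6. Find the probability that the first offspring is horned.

II-4 is polled so carries G and passed g to III-5 (gg), so II-4 is Gg.
II-1 is polled so carries G and passed g to III-5 (gg), so II-1 is Gg.
III-4 is a polled offspring of II-4 (Gg) × II-1 (Gg), whose cross gives 1/4 GG : 1/2 Gg : 1/4 gg; conditioning on being polled, III-4 is GG with probability 1/3, Gg with probability 2/3.
III-6 is horned, so III-6 is gg.
Summing over parental genotype combinations, P(offspring is horned) = 2/3·1/2 = 1/3.

1/3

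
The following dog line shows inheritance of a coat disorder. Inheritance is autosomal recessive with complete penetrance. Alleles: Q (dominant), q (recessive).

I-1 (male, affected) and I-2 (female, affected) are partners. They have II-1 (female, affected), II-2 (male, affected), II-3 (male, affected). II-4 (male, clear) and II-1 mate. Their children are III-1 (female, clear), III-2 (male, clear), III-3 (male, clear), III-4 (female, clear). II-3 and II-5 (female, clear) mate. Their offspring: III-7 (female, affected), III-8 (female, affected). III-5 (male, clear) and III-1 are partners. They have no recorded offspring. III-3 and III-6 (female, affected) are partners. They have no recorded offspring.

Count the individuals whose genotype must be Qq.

Obligate heterozygotes: II-5 is clear so carries Q and passed q to III-7 (qq), so II-5 is Qq; III-1 is clear so carries Q and received q from II-1 (qq), so III-1 is Qq; III-2 is clear so carries Q and received q from II-1 (qq), so III-2 is Qq; III-3 is clear so carries Q and received q from II-1 (qq), so III-3 is Qq; III-4 is clear so carries Q and received q from II-1 (qq), so III-4 is Qq.
Every other individual is either homozygous by phenotype or has at least one consistent homozygous assignment, so the count is 5.

5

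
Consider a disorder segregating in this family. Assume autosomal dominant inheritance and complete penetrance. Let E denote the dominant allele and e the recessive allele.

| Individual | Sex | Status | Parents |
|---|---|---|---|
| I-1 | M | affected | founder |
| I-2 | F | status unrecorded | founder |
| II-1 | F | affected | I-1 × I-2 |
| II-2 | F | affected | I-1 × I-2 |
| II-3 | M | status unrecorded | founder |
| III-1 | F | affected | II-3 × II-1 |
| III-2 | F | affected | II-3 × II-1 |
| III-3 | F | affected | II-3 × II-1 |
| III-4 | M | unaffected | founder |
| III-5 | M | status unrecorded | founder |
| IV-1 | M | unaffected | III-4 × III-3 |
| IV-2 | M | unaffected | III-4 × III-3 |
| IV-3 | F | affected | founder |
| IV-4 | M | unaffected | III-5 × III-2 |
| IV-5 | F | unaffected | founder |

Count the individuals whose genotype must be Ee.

Obligate heterozygotes: III-2 is affected so carries E and passed e to IV-4 (ee), so III-2 is Ee; III-3 is affected so carries E and passed e to IV-1 (ee), so III-3 is Ee.
Every other individual is either homozygous by phenotype or has at least one consistent homozygous assignment, so the count is 2.

2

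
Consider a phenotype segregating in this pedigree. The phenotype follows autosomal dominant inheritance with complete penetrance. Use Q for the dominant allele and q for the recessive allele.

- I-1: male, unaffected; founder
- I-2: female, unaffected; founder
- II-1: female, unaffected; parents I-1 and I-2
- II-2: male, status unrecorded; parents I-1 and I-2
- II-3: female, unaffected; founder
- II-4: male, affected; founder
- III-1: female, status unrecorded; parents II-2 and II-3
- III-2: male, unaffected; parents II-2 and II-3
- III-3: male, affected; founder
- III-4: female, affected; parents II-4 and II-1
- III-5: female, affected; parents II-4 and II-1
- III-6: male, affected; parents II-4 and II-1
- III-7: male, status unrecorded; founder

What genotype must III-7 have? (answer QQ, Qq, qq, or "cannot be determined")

cannot be determined

III-7's phenotype is unrecorded, and no parent or child forces a single allele at both positions; consistent genotype assignments exist with III-7 as QQ or Qq or qq.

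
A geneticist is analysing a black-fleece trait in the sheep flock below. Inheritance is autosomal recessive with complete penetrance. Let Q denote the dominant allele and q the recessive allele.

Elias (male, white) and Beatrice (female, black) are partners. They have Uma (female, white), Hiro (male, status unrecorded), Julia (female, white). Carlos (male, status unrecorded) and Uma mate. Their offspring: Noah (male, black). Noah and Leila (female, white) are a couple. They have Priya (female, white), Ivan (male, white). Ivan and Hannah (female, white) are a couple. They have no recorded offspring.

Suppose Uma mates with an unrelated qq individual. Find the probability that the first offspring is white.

1/2

Uma is white so carries Q and received q from Beatrice (qq), so Uma is Qq.
The cross gives 1/2 Qq : 1/2 qq, so P(offspring is white) = 1/2.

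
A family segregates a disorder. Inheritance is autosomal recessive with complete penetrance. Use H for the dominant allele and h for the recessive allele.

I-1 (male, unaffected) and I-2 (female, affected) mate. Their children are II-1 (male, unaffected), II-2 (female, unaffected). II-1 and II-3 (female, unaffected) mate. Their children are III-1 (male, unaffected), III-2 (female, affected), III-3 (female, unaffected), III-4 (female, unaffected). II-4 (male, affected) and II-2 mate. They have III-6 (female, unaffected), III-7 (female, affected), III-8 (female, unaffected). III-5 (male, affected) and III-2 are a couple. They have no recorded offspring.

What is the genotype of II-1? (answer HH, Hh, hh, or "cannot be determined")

From phenotype alone, II-1 is HH or Hh.
II-1 is unaffected so carries H and received h from I-2 (hh), so II-1 is Hh.

Hh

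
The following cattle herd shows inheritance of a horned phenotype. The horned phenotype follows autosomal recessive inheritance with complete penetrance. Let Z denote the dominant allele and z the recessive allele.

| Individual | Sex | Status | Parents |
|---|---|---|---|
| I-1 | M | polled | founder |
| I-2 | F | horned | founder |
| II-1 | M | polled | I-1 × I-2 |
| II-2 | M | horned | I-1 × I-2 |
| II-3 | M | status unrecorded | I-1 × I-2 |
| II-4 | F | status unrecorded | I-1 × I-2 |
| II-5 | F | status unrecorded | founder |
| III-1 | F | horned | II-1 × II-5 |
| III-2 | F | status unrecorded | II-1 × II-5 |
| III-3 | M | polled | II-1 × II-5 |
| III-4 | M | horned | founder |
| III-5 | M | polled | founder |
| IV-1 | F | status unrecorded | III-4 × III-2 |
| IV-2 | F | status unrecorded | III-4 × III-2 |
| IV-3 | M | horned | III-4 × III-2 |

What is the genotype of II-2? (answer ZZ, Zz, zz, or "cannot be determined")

II-2 is horned, so II-2 is zz.

zz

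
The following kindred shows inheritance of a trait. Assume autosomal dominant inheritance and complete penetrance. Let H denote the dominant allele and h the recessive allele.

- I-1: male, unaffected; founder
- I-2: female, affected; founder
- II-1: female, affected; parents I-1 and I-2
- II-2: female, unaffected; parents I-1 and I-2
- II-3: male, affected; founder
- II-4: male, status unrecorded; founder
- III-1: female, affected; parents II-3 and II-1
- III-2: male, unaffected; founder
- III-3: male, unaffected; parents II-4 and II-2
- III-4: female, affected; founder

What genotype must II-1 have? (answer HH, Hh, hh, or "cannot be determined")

Hh

From phenotype alone, II-1 is HH or Hh.
II-1 is affected so carries H and received h from I-1 (hh), so II-1 is Hh.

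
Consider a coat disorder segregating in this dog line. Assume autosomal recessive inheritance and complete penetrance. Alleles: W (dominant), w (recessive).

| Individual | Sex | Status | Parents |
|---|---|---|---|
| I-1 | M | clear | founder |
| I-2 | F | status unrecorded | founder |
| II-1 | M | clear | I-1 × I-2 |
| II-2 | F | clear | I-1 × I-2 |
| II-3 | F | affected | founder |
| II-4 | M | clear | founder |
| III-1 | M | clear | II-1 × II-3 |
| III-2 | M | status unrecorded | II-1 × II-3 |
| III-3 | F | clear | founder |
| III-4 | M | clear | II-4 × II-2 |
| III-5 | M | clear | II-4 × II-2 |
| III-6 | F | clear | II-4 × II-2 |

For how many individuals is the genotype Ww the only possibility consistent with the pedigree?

1

Obligate heterozygotes: III-1 is clear so carries W and received w from II-3 (ww), so III-1 is Ww.
Every other individual is either homozygous by phenotype or has at least one consistent homozygous assignment, so the count is 1.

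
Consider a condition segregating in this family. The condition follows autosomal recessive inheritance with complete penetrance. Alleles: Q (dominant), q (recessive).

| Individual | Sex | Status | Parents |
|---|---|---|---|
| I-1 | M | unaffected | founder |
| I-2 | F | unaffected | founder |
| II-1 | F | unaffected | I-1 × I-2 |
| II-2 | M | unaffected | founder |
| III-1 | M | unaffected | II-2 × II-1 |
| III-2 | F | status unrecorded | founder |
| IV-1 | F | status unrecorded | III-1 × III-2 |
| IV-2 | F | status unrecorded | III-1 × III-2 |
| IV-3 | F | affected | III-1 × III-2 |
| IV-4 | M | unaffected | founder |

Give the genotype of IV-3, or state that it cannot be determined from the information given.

qq

IV-3 is affected, so IV-3 is qq.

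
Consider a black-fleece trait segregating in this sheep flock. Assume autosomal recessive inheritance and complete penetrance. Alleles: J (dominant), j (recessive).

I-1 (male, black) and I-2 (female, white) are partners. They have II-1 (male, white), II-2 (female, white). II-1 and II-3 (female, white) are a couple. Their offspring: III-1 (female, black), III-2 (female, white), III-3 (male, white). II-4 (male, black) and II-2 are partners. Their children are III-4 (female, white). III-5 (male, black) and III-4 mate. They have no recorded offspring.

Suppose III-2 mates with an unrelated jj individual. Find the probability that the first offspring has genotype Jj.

II-1 is white so carries J and received j from I-1 (jj), so II-1 is Jj.
II-3 is white so carries J and passed j to III-1 (jj), so II-3 is Jj.
III-2 is a white offspring of II-1 (Jj) × II-3 (Jj), whose cross gives 1/4 JJ : 1/2 Jj : 1/4 jj; conditioning on being white, III-2 is JJ with probability 1/3, Jj with probability 2/3.
Summing over parental genotype combinations, P(offspring has genotype Jj) = 1/3·1 + 2/3·1/2 = 2/3.

2/3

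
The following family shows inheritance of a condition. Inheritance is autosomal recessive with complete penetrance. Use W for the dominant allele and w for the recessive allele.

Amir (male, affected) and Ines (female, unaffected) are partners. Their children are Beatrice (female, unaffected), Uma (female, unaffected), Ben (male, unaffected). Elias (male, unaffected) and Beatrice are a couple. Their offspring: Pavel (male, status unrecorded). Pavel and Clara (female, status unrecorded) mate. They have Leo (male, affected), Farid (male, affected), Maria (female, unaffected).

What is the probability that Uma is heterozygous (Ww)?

Uma is unaffected so carries W and received w from Amir (ww), so Uma is Ww, giving P(Ww) = 1.

1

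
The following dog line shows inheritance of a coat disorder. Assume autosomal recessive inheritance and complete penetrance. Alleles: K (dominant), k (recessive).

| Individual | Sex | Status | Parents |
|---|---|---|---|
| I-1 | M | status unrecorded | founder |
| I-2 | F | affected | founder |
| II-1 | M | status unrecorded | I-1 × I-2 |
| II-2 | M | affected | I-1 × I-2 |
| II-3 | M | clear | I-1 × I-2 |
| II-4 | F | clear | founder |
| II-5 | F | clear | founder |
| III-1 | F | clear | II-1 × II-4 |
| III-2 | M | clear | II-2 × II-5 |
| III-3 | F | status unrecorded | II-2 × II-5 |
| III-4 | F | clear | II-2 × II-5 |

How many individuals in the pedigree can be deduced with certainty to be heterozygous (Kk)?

4

Obligate heterozygotes: I-1 passed K to II-3 (Kk, whose k came from I-2) and passed k to II-2 (kk), so I-1 is Kk; II-3 is clear so carries K and received k from I-2 (kk), so II-3 is Kk; III-2 is clear so carries K and received k from II-2 (kk), so III-2 is Kk; III-4 is clear so carries K and received k from II-2 (kk), so III-4 is Kk.
Every other individual is either homozygous by phenotype or has at least one consistent homozygous assignment, so the count is 4.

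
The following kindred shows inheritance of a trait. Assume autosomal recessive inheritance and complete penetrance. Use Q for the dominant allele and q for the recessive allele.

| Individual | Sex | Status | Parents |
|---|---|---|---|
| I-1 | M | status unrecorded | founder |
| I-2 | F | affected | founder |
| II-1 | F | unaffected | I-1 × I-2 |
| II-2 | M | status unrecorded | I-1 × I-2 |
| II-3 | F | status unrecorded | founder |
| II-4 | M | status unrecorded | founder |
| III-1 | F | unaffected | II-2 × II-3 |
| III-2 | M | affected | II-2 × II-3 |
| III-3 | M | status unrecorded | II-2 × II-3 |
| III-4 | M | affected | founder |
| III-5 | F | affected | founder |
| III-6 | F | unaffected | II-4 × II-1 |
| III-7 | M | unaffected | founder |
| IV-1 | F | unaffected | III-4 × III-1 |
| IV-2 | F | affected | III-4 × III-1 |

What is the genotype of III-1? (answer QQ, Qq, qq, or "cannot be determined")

From phenotype alone, III-1 is QQ or Qq.
III-1 is unaffected so carries Q and passed q to IV-2 (qq), so III-1 is Qq.

Qq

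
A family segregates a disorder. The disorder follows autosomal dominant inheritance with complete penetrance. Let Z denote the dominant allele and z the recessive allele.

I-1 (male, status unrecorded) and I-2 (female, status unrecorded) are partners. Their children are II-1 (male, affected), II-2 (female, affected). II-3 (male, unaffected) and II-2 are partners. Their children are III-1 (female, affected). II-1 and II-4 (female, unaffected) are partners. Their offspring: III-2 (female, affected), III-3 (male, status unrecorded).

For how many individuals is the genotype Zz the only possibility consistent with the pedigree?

Obligate heterozygotes: III-1 is affected so carries Z and received z from II-3 (zz), so III-1 is Zz; III-2 is affected so carries Z and received z from II-4 (zz), so III-2 is Zz.
Every other individual is either homozygous by phenotype or has at least one consistent homozygous assignment, so the count is 2.

2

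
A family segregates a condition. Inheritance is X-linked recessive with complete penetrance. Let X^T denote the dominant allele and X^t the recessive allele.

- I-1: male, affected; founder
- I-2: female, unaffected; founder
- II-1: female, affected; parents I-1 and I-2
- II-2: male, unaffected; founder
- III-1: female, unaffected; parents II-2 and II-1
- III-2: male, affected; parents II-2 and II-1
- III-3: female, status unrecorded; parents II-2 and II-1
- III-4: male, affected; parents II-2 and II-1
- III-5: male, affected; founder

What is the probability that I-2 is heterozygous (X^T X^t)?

I-2 is unaffected so carries T and passed t to II-1 (X^t X^t), so I-2 is X^T X^t, giving P(X^T X^t) = 1.

1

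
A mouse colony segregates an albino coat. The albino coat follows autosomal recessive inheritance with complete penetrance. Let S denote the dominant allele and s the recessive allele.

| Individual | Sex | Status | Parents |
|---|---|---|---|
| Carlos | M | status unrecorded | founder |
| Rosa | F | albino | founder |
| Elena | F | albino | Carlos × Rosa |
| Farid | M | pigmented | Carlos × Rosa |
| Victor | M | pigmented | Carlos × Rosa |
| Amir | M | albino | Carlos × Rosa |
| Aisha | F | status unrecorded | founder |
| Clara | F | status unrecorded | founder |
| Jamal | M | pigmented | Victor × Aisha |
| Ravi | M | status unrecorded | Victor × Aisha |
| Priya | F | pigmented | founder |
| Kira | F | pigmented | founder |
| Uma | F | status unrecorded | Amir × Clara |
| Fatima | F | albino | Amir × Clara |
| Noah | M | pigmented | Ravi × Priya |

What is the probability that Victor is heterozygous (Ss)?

Victor is pigmented so carries S and received s from Rosa (ss), so Victor is Ss, giving P(Ss) = 1.

1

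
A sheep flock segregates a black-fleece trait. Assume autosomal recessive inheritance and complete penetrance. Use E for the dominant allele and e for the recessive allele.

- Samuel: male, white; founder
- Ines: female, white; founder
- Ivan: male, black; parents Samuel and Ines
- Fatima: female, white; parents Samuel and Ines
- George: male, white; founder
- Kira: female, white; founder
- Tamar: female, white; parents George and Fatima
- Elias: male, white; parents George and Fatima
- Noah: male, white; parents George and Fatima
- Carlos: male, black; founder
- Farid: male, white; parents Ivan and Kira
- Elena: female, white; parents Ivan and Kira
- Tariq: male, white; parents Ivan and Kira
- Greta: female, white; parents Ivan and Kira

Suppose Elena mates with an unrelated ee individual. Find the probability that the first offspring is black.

Elena is white so carries E and received e from Ivan (ee), so Elena is Ee.
The cross gives 1/2 Ee : 1/2 ee, so P(offspring is black) = 1/2.

1/2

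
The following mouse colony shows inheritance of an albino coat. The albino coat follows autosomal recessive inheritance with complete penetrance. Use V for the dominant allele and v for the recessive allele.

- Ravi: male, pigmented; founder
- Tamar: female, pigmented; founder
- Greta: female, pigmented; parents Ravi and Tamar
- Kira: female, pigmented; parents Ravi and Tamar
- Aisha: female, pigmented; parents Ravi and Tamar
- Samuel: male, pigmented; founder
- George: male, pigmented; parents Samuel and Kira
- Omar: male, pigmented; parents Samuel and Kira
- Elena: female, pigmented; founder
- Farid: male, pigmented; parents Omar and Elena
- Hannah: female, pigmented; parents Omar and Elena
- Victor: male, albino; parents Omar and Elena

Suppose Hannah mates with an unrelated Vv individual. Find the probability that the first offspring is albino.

Omar is pigmented so carries V and passed v to Victor (vv), so Omar is Vv.
Elena is pigmented so carries V and passed v to Victor (vv), so Elena is Vv.
Hannah is a pigmented offspring of Omar (Vv) × Elena (Vv), whose cross gives 1/4 VV : 1/2 Vv : 1/4 vv; conditioning on being pigmented, Hannah is VV with probability 1/3, Vv with probability 2/3.
Summing over parental genotype combinations, P(offspring is albino) = 2/3·1/4 = 1/6.

1/6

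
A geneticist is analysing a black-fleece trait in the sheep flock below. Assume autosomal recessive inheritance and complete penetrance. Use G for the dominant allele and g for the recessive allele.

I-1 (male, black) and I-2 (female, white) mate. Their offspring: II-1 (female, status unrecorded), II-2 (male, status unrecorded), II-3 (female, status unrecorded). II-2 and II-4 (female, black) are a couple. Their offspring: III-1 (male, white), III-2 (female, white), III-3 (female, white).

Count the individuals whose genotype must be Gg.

4

Obligate heterozygotes: II-2 passed G to III-1 (Gg, whose g came from II-4) and received g from I-1 (gg), so II-2 is Gg; III-1 is white so carries G and received g from II-4 (gg), so III-1 is Gg; III-2 is white so carries G and received g from II-4 (gg), so III-2 is Gg; III-3 is white so carries G and received g from II-4 (gg), so III-3 is Gg.
Every other individual is either homozygous by phenotype or has at least one consistent homozygous assignment, so the count is 4.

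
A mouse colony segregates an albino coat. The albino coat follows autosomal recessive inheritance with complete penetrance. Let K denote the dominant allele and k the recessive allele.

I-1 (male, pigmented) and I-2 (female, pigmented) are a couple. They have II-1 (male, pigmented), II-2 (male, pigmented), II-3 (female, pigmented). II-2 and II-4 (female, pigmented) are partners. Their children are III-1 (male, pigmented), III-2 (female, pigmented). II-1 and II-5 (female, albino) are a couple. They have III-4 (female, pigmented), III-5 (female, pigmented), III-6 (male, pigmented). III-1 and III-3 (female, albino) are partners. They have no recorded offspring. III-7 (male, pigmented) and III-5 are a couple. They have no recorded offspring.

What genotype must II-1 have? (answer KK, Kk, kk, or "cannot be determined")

cannot be determined

II-1's phenotype allows KK or Kk, and no parent or child forces a single allele at both positions; consistent genotype assignments exist with II-1 as KK or Kk.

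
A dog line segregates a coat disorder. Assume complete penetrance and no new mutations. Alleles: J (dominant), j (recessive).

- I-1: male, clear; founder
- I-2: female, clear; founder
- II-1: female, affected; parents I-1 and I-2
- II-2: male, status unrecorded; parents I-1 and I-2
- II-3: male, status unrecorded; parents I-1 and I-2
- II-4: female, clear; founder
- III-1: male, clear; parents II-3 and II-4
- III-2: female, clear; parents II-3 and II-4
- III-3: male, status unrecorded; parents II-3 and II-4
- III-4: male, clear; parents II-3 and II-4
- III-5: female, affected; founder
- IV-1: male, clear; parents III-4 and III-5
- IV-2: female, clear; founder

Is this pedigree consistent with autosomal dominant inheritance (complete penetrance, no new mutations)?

Under autosomal dominant, II-1 (affected, female) cannot arise from I-1 (clear) × I-2 (clear).

No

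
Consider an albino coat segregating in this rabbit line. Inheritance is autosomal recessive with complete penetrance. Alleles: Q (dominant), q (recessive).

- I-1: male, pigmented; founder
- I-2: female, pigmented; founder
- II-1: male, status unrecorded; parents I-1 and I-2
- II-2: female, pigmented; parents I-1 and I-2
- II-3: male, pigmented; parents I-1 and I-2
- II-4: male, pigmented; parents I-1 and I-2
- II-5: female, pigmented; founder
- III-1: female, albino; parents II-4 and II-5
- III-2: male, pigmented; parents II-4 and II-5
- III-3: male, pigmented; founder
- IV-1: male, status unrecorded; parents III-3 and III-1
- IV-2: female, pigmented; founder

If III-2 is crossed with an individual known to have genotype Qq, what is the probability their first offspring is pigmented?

5/6

II-4 is pigmented so carries Q and passed q to III-1 (qq), so II-4 is Qq.
II-5 is pigmented so carries Q and passed q to III-1 (qq), so II-5 is Qq.
III-2 is a pigmented offspring of II-4 (Qq) × II-5 (Qq), whose cross gives 1/4 QQ : 1/2 Qq : 1/4 qq; conditioning on being pigmented, III-2 is QQ with probability 1/3, Qq with probability 2/3.
Summing over parental genotype combinations, P(offspring is pigmented) = 1/3·1 + 2/3·3/4 = 5/6.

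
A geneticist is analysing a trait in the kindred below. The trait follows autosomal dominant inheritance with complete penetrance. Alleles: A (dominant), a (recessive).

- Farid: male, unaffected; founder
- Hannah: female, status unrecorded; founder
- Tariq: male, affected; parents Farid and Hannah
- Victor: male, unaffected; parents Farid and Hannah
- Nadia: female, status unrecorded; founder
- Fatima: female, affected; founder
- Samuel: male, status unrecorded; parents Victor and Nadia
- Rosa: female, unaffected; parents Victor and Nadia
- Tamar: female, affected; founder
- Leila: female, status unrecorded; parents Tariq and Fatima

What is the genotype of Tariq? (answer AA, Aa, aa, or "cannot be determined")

Aa

From phenotype alone, Tariq is AA or Aa.
Tariq is affected so carries A and received a from Farid (aa), so Tariq is Aa.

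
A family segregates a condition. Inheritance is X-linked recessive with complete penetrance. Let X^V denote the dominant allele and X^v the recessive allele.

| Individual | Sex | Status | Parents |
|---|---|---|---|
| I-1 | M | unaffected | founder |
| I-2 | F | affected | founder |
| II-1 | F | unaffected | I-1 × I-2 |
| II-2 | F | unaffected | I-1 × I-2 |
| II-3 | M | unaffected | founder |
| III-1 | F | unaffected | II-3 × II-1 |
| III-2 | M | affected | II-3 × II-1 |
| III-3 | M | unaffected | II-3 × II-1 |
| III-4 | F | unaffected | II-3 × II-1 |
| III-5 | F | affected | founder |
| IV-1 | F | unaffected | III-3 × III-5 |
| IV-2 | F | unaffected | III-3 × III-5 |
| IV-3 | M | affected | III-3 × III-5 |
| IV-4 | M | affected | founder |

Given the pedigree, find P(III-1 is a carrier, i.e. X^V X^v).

II-3 is unaffected, so II-3 is X^V Y.
II-1 is unaffected so carries V and received v from I-2 (X^v X^v), so II-1 is X^V X^v.
Their cross gives offspring ratios 1/2 X^V X^V : 1/2 X^V X^v. Conditioning on III-1 being unaffected, P(X^V X^v) = 1/2 / 1 = 1/2.

1/2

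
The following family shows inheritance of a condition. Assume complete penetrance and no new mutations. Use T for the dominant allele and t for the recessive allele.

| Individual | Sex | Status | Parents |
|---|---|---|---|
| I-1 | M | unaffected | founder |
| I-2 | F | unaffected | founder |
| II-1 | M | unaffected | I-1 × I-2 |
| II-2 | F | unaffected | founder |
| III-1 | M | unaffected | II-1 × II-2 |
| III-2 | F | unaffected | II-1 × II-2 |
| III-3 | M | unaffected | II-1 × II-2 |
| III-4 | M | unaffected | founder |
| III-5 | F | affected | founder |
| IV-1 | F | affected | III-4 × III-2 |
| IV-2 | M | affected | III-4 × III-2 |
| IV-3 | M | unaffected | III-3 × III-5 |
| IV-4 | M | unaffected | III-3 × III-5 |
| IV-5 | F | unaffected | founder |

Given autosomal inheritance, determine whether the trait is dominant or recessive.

recessive

III-4 and III-2 are both unaffected yet have an affected child IV-1. Under dominance, an affected child requires at least one affected parent, so the trait cannot be dominant.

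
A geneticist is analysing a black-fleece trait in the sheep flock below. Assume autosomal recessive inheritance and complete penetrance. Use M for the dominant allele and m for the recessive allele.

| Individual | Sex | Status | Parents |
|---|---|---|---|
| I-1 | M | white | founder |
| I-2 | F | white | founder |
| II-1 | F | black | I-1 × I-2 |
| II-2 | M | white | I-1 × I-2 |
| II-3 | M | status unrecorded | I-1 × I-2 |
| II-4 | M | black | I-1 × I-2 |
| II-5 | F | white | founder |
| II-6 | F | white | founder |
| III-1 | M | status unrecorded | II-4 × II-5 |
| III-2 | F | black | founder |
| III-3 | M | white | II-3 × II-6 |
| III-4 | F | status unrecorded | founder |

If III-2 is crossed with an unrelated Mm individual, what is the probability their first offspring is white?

1/2

III-2 is black, so III-2 is mm.
The cross gives 1/2 Mm : 1/2 mm, so P(offspring is white) = 1/2.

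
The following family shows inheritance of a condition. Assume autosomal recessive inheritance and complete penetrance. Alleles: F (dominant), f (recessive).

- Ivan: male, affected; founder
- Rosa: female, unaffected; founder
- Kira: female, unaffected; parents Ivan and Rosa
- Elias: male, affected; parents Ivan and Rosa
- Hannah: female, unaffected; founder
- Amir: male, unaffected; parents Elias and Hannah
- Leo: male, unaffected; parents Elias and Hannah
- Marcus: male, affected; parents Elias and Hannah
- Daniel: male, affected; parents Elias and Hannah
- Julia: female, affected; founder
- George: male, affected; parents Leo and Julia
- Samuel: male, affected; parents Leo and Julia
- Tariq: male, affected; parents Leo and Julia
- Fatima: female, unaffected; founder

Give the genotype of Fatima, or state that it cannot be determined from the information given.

Fatima's phenotype allows FF or Ff, and no parent or child forces a single allele at both positions; consistent genotype assignments exist with Fatima as FF or Ff.

cannot be determined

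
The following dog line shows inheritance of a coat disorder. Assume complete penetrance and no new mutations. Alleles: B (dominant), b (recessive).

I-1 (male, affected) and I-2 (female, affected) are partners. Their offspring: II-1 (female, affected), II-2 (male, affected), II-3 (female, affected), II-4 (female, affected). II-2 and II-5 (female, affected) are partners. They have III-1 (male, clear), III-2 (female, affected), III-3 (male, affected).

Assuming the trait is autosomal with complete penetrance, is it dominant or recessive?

dominant

II-2 and II-5 are both affected yet have a clear child III-1. Under a recessive model two affected parents are homozygous and every child would be affected, so the trait cannot be recessive.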